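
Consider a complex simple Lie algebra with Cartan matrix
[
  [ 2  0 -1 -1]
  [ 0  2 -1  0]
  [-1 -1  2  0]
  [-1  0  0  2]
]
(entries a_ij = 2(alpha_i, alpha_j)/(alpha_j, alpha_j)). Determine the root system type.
The matrix has rank 4 with 2's on the diagonal. Reading the off-diagonal entries as Dynkin edges (a single edge where a_ij = a_ji = -1; a double or triple edge where a_ij * a_ji = 2 or 3), the diagram is a chain of 4 nodes with single edges (A_4). One simple-root ordering that puts it in standard form is (alpha_4, alpha_1, alpha_3, alpha_2). So the algebra is type A_4, i.e. sl(5).

type A_4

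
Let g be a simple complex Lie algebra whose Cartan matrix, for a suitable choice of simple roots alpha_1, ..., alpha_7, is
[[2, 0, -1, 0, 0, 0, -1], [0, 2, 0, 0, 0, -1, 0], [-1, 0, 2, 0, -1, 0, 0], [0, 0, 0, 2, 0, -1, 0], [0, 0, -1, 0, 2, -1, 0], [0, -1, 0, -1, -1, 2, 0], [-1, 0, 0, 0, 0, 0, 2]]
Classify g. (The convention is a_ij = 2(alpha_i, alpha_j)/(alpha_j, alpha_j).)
type D_7

The matrix has rank 7 with 2's on the diagonal. Reading the off-diagonal entries as Dynkin edges (a single edge where a_ij = a_ji = -1; a double or triple edge where a_ij * a_ji = 2 or 3), the diagram is a chain of 5 nodes with a fork of two nodes at one end (D_7). One simple-root ordering that puts it in standard form is (alpha_7, alpha_1, alpha_3, alpha_5, alpha_6, alpha_4, alpha_2). So the algebra is type D_7, i.e. so(14).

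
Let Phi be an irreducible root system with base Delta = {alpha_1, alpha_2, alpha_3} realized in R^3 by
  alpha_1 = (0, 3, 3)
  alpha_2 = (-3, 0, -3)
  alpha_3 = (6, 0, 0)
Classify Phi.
C_3 (sp(6))

Compute the Cartan integers a_ij = 2(alpha_i, alpha_j)/(alpha_j, alpha_j); the resulting 3x3 Cartan matrix is
[[2, -1, 0], [-1, 2, -1], [0, -2, 2]].
The roots have two lengths (squared-length ratio 2:1); the short ones are alpha_{1,2}. The associated Dynkin diagram is a chain of 3 nodes with a double edge at one end; the terminal node there is the unique long simple root (C_3), so the type is C_3 (the algebra sp(6)).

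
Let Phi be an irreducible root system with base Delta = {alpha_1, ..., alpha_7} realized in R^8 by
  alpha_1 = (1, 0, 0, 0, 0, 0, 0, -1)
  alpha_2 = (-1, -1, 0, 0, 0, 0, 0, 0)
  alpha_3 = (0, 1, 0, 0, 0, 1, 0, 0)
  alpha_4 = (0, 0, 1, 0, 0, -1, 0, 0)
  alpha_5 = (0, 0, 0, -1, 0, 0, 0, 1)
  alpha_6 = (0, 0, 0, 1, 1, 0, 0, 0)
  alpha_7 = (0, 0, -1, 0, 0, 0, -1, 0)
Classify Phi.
A7

Compute the Cartan integers a_ij = 2(alpha_i, alpha_j)/(alpha_j, alpha_j); the resulting 7x7 Cartan matrix is
[[2, -1, 0, 0, -1, 0, 0], [-1, 2, -1, 0, 0, 0, 0], [0, -1, 2, -1, 0, 0, 0], [0, 0, -1, 2, 0, 0, -1], [-1, 0, 0, 0, 2, -1, 0], [0, 0, 0, 0, -1, 2, 0], [0, 0, 0, -1, 0, 0, 2]].
All simple roots have the same length, so the diagram is simply laced. The associated Dynkin diagram is a chain of 7 nodes with single edges (A_7), so the type is A_7 (the algebra sl(8)).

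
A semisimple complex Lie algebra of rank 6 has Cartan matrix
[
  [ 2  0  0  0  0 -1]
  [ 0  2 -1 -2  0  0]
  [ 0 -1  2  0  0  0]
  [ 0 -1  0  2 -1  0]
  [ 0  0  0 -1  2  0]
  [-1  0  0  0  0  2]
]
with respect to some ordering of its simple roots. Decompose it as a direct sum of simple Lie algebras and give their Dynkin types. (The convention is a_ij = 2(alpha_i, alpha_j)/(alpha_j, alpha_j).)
A2 ⊕ F4

The diagram associated to this matrix has two connected components: the simple roots {alpha_1, alpha_6} form a chain of 2 nodes with single edges (A_2), and {alpha_2, alpha_3, alpha_4, alpha_5} form a chain of 4 nodes with a double edge between the middle two (F_4). A semisimple Lie algebra decomposes uniquely as the direct sum of simple ideals, one per connected component of its Dynkin diagram, so g ≅ A_2 ⊕ F_4 (dimension 8 + 52 = 60).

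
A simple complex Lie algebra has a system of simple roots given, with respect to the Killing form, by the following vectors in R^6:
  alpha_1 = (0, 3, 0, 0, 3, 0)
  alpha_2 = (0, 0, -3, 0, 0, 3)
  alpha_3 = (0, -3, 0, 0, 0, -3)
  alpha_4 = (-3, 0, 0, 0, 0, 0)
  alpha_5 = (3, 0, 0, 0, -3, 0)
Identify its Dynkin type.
Compute the Cartan integers a_ij = 2(alpha_i, alpha_j)/(alpha_j, alpha_j); the resulting 5x5 Cartan matrix is
[[2, 0, -1, 0, -1], [0, 2, -1, 0, 0], [-1, -1, 2, 0, 0], [0, 0, 0, 2, -1], [-1, 0, 0, -2, 2]].
The roots have two lengths (squared-length ratio 2:1); the short ones are alpha_{4}. The associated Dynkin diagram is a chain of 5 nodes with a double edge at one end; the terminal node there is the unique short simple root (B_5), so the type is B_5 (the algebra so(11)).

B_5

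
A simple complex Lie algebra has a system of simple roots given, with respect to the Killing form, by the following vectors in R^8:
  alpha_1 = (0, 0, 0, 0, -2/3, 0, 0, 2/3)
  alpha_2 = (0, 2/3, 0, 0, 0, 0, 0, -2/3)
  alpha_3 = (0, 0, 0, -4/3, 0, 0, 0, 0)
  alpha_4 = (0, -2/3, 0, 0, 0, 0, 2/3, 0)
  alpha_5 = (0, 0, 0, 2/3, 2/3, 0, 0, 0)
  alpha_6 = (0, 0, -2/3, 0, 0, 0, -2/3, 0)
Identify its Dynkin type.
C6

Compute the Cartan integers a_ij = 2(alpha_i, alpha_j)/(alpha_j, alpha_j); the resulting 6x6 Cartan matrix is
[[2, -1, 0, 0, -1, 0], [-1, 2, 0, -1, 0, 0], [0, 0, 2, 0, -2, 0], [0, -1, 0, 2, 0, -1], [-1, 0, -1, 0, 2, 0], [0, 0, 0, -1, 0, 2]].
The roots have two lengths (squared-length ratio 2:1); the short ones are alpha_{1,2,4,5,6}. The associated Dynkin diagram is a chain of 6 nodes with a double edge at one end; the terminal node there is the unique long simple root (C_6), so the type is C_6 (the algebra sp(12)).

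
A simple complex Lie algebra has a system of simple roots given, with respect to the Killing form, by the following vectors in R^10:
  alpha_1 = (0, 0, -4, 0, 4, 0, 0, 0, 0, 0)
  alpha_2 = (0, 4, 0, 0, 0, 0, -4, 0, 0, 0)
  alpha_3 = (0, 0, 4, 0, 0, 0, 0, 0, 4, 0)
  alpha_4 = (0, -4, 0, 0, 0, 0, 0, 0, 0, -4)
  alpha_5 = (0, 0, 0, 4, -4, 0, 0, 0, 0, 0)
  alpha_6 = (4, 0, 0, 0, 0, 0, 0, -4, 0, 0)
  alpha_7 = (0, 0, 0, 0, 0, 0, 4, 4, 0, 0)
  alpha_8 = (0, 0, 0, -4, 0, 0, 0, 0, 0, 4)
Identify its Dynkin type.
Compute the Cartan integers a_ij = 2(alpha_i, alpha_j)/(alpha_j, alpha_j); the resulting 8x8 Cartan matrix is
[[2, 0, -1, 0, -1, 0, 0, 0], [0, 2, 0, -1, 0, 0, -1, 0], [-1, 0, 2, 0, 0, 0, 0, 0], [0, -1, 0, 2, 0, 0, 0, -1], [-1, 0, 0, 0, 2, 0, 0, -1], [0, 0, 0, 0, 0, 2, -1, 0], [0, -1, 0, 0, 0, -1, 2, 0], [0, 0, 0, -1, -1, 0, 0, 2]].
All simple roots have the same length, so the diagram is simply laced. The associated Dynkin diagram is a chain of 8 nodes with single edges (A_8), so the type is A_8 (the algebra sl(9)).

A_8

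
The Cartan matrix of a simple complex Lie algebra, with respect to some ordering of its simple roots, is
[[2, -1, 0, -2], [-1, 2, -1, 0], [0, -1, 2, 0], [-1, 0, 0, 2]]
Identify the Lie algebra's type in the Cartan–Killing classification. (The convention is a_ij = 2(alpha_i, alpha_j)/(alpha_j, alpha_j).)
The matrix has rank 4 with 2's on the diagonal. Reading the off-diagonal entries as Dynkin edges (a single edge where a_ij = a_ji = -1; a double or triple edge where a_ij * a_ji = 2 or 3), the diagram is a chain of 4 nodes with a double edge at one end; the terminal node there is the unique short simple root (B_4). One simple-root ordering that puts it in standard form is (alpha_3, alpha_2, alpha_1, alpha_4). So the algebra is type B_4, i.e. so(9).

type B_4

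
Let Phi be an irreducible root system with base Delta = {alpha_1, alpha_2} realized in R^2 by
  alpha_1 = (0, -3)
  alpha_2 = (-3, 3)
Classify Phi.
Compute the Cartan integers a_ij = 2(alpha_i, alpha_j)/(alpha_j, alpha_j); the resulting 2x2 Cartan matrix is
[[2, -1], [-2, 2]].
The roots have two lengths (squared-length ratio 2:1); the short ones are alpha_{1}. The associated Dynkin diagram is a chain of 2 nodes with a double edge at one end; the terminal node there is the unique short simple root (B_2), so the type is B_2 (the algebra so(5)).

B2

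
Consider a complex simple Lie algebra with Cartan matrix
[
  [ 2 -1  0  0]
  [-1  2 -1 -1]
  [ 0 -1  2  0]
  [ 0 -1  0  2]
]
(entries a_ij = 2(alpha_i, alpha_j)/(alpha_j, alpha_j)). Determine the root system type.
D_4

The matrix has rank 4 with 2's on the diagonal. Reading the off-diagonal entries as Dynkin edges (a single edge where a_ij = a_ji = -1; a double or triple edge where a_ij * a_ji = 2 or 3), the diagram is a chain of 2 nodes with a fork of two nodes at one end (D_4). One simple-root ordering that puts it in standard form is (alpha_1, alpha_2, alpha_3, alpha_4). So the algebra is type D_4, i.e. so(8).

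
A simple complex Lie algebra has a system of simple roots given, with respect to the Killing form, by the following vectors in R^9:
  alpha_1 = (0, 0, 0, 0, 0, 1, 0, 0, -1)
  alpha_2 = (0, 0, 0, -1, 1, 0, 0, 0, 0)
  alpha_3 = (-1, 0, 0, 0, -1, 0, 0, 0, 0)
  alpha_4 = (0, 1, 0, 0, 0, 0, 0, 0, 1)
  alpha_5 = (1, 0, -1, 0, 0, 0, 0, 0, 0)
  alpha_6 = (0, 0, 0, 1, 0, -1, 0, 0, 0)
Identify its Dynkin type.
type A_6

Compute the Cartan integers a_ij = 2(alpha_i, alpha_j)/(alpha_j, alpha_j); the resulting 6x6 Cartan matrix is
[[2, 0, 0, -1, 0, -1], [0, 2, -1, 0, 0, -1], [0, -1, 2, 0, -1, 0], [-1, 0, 0, 2, 0, 0], [0, 0, -1, 0, 2, 0], [-1, -1, 0, 0, 0, 2]].
All simple roots have the same length, so the diagram is simply laced. The associated Dynkin diagram is a chain of 6 nodes with single edges (A_6), so the type is A_6 (the algebra sl(7)).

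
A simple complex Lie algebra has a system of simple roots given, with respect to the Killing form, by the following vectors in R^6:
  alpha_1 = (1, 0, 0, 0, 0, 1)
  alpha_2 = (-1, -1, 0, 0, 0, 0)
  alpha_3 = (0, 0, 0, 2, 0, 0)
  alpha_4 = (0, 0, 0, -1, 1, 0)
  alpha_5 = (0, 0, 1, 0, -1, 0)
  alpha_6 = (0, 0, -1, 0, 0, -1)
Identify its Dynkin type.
C_6 (sp(12))

Compute the Cartan integers a_ij = 2(alpha_i, alpha_j)/(alpha_j, alpha_j); the resulting 6x6 Cartan matrix is
[[2, -1, 0, 0, 0, -1], [-1, 2, 0, 0, 0, 0], [0, 0, 2, -2, 0, 0], [0, 0, -1, 2, -1, 0], [0, 0, 0, -1, 2, -1], [-1, 0, 0, 0, -1, 2]].
The roots have two lengths (squared-length ratio 2:1); the short ones are alpha_{1,2,4,5,6}. The associated Dynkin diagram is a chain of 6 nodes with a double edge at one end; the terminal node there is the unique long simple root (C_6), so the type is C_6 (the algebra sp(12)).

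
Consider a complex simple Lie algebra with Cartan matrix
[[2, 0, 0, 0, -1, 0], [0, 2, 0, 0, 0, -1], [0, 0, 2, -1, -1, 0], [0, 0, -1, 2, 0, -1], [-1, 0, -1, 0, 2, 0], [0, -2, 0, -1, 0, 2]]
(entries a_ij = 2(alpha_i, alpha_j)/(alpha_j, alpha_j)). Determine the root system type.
B_6

The matrix has rank 6 with 2's on the diagonal. Reading the off-diagonal entries as Dynkin edges (a single edge where a_ij = a_ji = -1; a double or triple edge where a_ij * a_ji = 2 or 3), the diagram is a chain of 6 nodes with a double edge at one end; the terminal node there is the unique short simple root (B_6). One simple-root ordering that puts it in standard form is (alpha_1, alpha_5, alpha_3, alpha_4, alpha_6, alpha_2). So the algebra is type B_6, i.e. so(13).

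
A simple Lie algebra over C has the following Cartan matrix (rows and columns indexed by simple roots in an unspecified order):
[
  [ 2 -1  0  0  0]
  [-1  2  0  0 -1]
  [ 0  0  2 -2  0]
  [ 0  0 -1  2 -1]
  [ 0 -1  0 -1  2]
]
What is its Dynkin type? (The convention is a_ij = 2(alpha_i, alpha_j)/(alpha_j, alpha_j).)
The matrix has rank 5 with 2's on the diagonal. Reading the off-diagonal entries as Dynkin edges (a single edge where a_ij = a_ji = -1; a double or triple edge where a_ij * a_ji = 2 or 3), the diagram is a chain of 5 nodes with a double edge at one end; the terminal node there is the unique long simple root (C_5). One simple-root ordering that puts it in standard form is (alpha_1, alpha_2, alpha_5, alpha_4, alpha_3). So the algebra is type C_5, i.e. sp(10).

type C_5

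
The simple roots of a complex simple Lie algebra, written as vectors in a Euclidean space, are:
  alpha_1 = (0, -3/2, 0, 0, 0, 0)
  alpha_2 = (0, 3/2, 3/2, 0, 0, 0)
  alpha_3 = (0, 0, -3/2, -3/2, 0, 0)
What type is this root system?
Compute the Cartan integers a_ij = 2(alpha_i, alpha_j)/(alpha_j, alpha_j); the resulting 3x3 Cartan matrix is
[[2, -1, 0], [-2, 2, -1], [0, -1, 2]].
The roots have two lengths (squared-length ratio 2:1); the short ones are alpha_{1}. The associated Dynkin diagram is a chain of 3 nodes with a double edge at one end; the terminal node there is the unique short simple root (B_3), so the type is B_3 (the algebra so(7)).

B_3 (so(7))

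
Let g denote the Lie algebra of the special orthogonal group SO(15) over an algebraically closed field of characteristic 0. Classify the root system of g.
This is so(15) with 15 odd, which has dimension 15(15-1)/2 = 105 and rank (15-1)/2 = 7. In the classification of classical Lie algebras, the orthogonal algebra so(2n+1) in an odd number of variables has type B_n; here n = 7, so the Dynkin diagram is a chain of 7 nodes with a double edge at one end; the terminal node there is the unique short simple root (B_7). Hence the type is B_7.

B7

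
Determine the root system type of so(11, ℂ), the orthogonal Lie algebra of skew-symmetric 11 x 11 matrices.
This is so(11) with 11 odd, which has dimension 11(11-1)/2 = 55 and rank (11-1)/2 = 5. In the classification of classical Lie algebras, the orthogonal algebra so(2n+1) in an odd number of variables has type B_n; here n = 5, so the Dynkin diagram is a chain of 5 nodes with a double edge at one end; the terminal node there is the unique short simple root (B_5). Hence the type is B_5.

B_5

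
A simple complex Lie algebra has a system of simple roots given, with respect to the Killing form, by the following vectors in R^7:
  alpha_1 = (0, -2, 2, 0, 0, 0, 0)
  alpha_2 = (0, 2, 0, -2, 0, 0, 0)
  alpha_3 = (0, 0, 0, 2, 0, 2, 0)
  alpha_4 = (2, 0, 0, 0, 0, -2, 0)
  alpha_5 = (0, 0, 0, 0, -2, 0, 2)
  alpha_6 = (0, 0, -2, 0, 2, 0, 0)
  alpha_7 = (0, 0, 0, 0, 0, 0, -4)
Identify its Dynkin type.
C7

Compute the Cartan integers a_ij = 2(alpha_i, alpha_j)/(alpha_j, alpha_j); the resulting 7x7 Cartan matrix is
[[2, -1, 0, 0, 0, -1, 0], [-1, 2, -1, 0, 0, 0, 0], [0, -1, 2, -1, 0, 0, 0], [0, 0, -1, 2, 0, 0, 0], [0, 0, 0, 0, 2, -1, -1], [-1, 0, 0, 0, -1, 2, 0], [0, 0, 0, 0, -2, 0, 2]].
The roots have two lengths (squared-length ratio 2:1); the short ones are alpha_{1,2,3,4,5,6}. The associated Dynkin diagram is a chain of 7 nodes with a double edge at one end; the terminal node there is the unique long simple root (C_7), so the type is C_7 (the algebra sp(14)).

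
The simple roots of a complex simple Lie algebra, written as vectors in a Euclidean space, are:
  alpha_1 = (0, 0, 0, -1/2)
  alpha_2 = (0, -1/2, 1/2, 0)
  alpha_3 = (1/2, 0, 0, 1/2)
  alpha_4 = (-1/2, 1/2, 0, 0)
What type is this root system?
B4

Compute the Cartan integers a_ij = 2(alpha_i, alpha_j)/(alpha_j, alpha_j); the resulting 4x4 Cartan matrix is
[[2, 0, -1, 0], [0, 2, 0, -1], [-2, 0, 2, -1], [0, -1, -1, 2]].
The roots have two lengths (squared-length ratio 2:1); the short ones are alpha_{1}. The associated Dynkin diagram is a chain of 4 nodes with a double edge at one end; the terminal node there is the unique short simple root (B_4), so the type is B_4 (the algebra so(9)).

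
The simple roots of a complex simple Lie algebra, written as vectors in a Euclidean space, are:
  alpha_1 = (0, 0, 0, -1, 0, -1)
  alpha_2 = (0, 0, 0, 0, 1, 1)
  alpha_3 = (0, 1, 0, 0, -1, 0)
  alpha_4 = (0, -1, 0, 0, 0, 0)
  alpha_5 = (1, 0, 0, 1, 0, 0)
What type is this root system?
Compute the Cartan integers a_ij = 2(alpha_i, alpha_j)/(alpha_j, alpha_j); the resulting 5x5 Cartan matrix is
[[2, -1, 0, 0, -1], [-1, 2, -1, 0, 0], [0, -1, 2, -2, 0], [0, 0, -1, 2, 0], [-1, 0, 0, 0, 2]].
The roots have two lengths (squared-length ratio 2:1); the short ones are alpha_{4}. The associated Dynkin diagram is a chain of 5 nodes with a double edge at one end; the terminal node there is the unique short simple root (B_5), so the type is B_5 (the algebra so(11)).

B5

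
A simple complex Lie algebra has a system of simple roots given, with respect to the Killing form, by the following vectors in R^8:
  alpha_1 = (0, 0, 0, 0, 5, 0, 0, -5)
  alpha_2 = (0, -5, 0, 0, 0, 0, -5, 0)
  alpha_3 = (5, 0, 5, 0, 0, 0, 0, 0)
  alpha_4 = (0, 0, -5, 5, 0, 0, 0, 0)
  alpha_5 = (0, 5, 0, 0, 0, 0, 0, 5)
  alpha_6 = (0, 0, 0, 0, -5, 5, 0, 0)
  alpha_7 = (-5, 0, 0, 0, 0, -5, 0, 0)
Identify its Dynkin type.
type A_7

Compute the Cartan integers a_ij = 2(alpha_i, alpha_j)/(alpha_j, alpha_j); the resulting 7x7 Cartan matrix is
[[2, 0, 0, 0, -1, -1, 0], [0, 2, 0, 0, -1, 0, 0], [0, 0, 2, -1, 0, 0, -1], [0, 0, -1, 2, 0, 0, 0], [-1, -1, 0, 0, 2, 0, 0], [-1, 0, 0, 0, 0, 2, -1], [0, 0, -1, 0, 0, -1, 2]].
All simple roots have the same length, so the diagram is simply laced. The associated Dynkin diagram is a chain of 7 nodes with single edges (A_7), so the type is A_7 (the algebra sl(8)).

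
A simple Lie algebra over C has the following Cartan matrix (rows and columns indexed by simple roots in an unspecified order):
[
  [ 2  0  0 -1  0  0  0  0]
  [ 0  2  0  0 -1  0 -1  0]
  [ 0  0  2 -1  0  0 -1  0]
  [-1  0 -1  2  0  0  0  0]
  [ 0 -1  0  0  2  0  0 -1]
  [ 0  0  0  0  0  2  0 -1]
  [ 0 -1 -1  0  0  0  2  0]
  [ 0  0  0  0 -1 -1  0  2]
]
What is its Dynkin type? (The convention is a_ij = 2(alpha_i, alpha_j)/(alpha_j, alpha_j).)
type A_8

The matrix has rank 8 with 2's on the diagonal. Reading the off-diagonal entries as Dynkin edges (a single edge where a_ij = a_ji = -1; a double or triple edge where a_ij * a_ji = 2 or 3), the diagram is a chain of 8 nodes with single edges (A_8). One simple-root ordering that puts it in standard form is (alpha_1, alpha_4, alpha_3, alpha_7, alpha_2, alpha_5, alpha_8, alpha_6). So the algebra is type A_8, i.e. sl(9).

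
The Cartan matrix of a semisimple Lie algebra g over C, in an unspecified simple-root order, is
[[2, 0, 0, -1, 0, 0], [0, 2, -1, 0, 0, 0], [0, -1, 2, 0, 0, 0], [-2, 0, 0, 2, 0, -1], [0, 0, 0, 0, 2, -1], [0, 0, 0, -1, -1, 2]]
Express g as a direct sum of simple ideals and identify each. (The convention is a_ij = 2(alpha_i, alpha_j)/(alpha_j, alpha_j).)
The diagram associated to this matrix has two connected components: the simple roots {alpha_2, alpha_3} form a chain of 2 nodes with single edges (A_2), and {alpha_1, alpha_4, alpha_5, alpha_6} form a chain of 4 nodes with a double edge at one end; the terminal node there is the unique short simple root (B_4). A semisimple Lie algebra decomposes uniquely as the direct sum of simple ideals, one per connected component of its Dynkin diagram, so g ≅ A_2 ⊕ B_4 (dimension 8 + 36 = 44).

type A_2 + type B_4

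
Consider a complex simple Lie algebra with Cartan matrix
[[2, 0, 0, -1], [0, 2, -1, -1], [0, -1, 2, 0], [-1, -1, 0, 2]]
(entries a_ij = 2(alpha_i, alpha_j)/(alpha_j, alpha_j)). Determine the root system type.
type A_4

The matrix has rank 4 with 2's on the diagonal. Reading the off-diagonal entries as Dynkin edges (a single edge where a_ij = a_ji = -1; a double or triple edge where a_ij * a_ji = 2 or 3), the diagram is a chain of 4 nodes with single edges (A_4). One simple-root ordering that puts it in standard form is (alpha_3, alpha_2, alpha_4, alpha_1). So the algebra is type A_4, i.e. sl(5).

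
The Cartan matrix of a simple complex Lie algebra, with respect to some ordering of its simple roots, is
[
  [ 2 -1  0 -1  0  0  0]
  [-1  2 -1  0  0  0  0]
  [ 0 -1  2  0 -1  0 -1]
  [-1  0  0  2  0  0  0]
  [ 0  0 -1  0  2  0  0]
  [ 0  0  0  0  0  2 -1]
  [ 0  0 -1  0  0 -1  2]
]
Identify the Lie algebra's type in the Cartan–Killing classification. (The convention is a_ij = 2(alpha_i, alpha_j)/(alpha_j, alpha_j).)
E7

The matrix has rank 7 with 2's on the diagonal. Reading the off-diagonal entries as Dynkin edges (a single edge where a_ij = a_ji = -1; a double or triple edge where a_ij * a_ji = 2 or 3), the diagram is a chain of 6 nodes with one extra node attached to the third node from one end (E_7). One simple-root ordering that puts it in standard form is (alpha_6, alpha_5, alpha_7, alpha_3, alpha_2, alpha_1, alpha_4). So the algebra is type E_7.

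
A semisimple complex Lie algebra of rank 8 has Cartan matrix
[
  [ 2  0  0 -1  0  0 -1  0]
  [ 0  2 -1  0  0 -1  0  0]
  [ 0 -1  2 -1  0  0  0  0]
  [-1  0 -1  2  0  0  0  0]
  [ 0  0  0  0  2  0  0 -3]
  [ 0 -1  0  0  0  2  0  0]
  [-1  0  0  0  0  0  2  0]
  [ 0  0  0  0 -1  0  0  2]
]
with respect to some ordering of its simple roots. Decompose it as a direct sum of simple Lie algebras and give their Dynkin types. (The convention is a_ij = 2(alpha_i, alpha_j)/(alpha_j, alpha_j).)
The diagram associated to this matrix has two connected components: the simple roots {alpha_1, alpha_2, alpha_3, alpha_4, alpha_6, alpha_7} form a chain of 6 nodes with single edges (A_6), and {alpha_5, alpha_8} form two nodes joined by a triple edge (G_2). A semisimple Lie algebra decomposes uniquely as the direct sum of simple ideals, one per connected component of its Dynkin diagram, so g ≅ A_6 ⊕ G_2 (dimension 48 + 14 = 62).

A_6 + G_2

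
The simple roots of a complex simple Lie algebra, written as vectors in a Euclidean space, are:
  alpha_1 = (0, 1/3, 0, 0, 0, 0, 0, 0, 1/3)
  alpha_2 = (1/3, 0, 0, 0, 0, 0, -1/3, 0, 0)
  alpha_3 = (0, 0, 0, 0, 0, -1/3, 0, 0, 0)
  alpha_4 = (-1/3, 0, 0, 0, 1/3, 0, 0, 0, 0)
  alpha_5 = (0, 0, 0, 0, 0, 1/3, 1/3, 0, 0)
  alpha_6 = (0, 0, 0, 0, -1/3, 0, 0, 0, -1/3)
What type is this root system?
Compute the Cartan integers a_ij = 2(alpha_i, alpha_j)/(alpha_j, alpha_j); the resulting 6x6 Cartan matrix is
[[2, 0, 0, 0, 0, -1], [0, 2, 0, -1, -1, 0], [0, 0, 2, 0, -1, 0], [0, -1, 0, 2, 0, -1], [0, -1, -2, 0, 2, 0], [-1, 0, 0, -1, 0, 2]].
The roots have two lengths (squared-length ratio 2:1); the short ones are alpha_{3}. The associated Dynkin diagram is a chain of 6 nodes with a double edge at one end; the terminal node there is the unique short simple root (B_6), so the type is B_6 (the algebra so(13)).

B_6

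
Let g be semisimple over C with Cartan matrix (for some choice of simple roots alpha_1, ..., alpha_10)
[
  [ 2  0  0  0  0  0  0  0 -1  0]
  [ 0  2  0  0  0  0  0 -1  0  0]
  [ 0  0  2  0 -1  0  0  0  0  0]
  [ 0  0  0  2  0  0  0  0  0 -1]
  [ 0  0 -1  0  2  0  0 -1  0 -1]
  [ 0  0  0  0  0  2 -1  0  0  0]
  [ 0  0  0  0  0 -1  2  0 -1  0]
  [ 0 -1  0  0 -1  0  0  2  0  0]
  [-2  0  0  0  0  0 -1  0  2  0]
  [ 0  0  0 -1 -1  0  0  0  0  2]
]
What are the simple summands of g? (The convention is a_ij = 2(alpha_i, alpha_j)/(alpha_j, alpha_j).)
The diagram associated to this matrix has two connected components: the simple roots {alpha_1, alpha_6, alpha_7, alpha_9} form a chain of 4 nodes with a double edge at one end; the terminal node there is the unique short simple root (B_4), and {alpha_2, alpha_3, alpha_4, alpha_5, alpha_8, alpha_10} form a chain of 5 nodes with one extra node attached to the third node from one end (E_6). A semisimple Lie algebra decomposes uniquely as the direct sum of simple ideals, one per connected component of its Dynkin diagram, so g ≅ B_4 ⊕ E_6 (dimension 36 + 78 = 114).

type B_4 + type E_6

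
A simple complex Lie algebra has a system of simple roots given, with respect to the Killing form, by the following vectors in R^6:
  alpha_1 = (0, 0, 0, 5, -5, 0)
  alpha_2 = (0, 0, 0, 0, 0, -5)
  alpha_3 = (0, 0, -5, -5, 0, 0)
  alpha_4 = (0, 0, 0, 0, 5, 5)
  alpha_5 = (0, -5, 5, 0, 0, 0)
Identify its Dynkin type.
Compute the Cartan integers a_ij = 2(alpha_i, alpha_j)/(alpha_j, alpha_j); the resulting 5x5 Cartan matrix is
[[2, 0, -1, -1, 0], [0, 2, 0, -1, 0], [-1, 0, 2, 0, -1], [-1, -2, 0, 2, 0], [0, 0, -1, 0, 2]].
The roots have two lengths (squared-length ratio 2:1); the short ones are alpha_{2}. The associated Dynkin diagram is a chain of 5 nodes with a double edge at one end; the terminal node there is the unique short simple root (B_5), so the type is B_5 (the algebra so(11)).

type B_5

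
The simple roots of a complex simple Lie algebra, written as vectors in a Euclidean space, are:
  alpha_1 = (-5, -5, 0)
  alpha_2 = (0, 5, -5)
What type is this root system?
type A_2

Compute the Cartan integers a_ij = 2(alpha_i, alpha_j)/(alpha_j, alpha_j); the resulting 2x2 Cartan matrix is
[[2, -1], [-1, 2]].
All simple roots have the same length, so the diagram is simply laced. The associated Dynkin diagram is a chain of 2 nodes with single edges (A_2), so the type is A_2 (the algebra sl(3)).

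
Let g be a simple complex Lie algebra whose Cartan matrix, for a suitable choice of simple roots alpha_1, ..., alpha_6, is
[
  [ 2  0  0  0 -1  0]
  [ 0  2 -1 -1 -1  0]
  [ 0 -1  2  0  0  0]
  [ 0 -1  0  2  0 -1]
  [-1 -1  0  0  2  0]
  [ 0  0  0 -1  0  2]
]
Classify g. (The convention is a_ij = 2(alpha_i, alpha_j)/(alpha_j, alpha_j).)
type E_6

The matrix has rank 6 with 2's on the diagonal. Reading the off-diagonal entries as Dynkin edges (a single edge where a_ij = a_ji = -1; a double or triple edge where a_ij * a_ji = 2 or 3), the diagram is a chain of 5 nodes with one extra node attached to the third node from one end (E_6). One simple-root ordering that puts it in standard form is (alpha_1, alpha_3, alpha_5, alpha_2, alpha_4, alpha_6). So the algebra is type E_6.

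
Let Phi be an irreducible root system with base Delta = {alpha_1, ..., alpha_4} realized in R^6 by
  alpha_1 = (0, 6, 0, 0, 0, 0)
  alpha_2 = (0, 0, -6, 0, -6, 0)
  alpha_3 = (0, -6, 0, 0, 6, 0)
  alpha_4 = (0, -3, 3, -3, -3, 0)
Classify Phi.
Compute the Cartan integers a_ij = 2(alpha_i, alpha_j)/(alpha_j, alpha_j); the resulting 4x4 Cartan matrix is
[[2, 0, -1, -1], [0, 2, -1, 0], [-2, -1, 2, 0], [-1, 0, 0, 2]].
The roots have two lengths (squared-length ratio 2:1); the short ones are alpha_{1,4}. The associated Dynkin diagram is a chain of 4 nodes with a double edge between the middle two (F_4), so the type is F_4.

type F_4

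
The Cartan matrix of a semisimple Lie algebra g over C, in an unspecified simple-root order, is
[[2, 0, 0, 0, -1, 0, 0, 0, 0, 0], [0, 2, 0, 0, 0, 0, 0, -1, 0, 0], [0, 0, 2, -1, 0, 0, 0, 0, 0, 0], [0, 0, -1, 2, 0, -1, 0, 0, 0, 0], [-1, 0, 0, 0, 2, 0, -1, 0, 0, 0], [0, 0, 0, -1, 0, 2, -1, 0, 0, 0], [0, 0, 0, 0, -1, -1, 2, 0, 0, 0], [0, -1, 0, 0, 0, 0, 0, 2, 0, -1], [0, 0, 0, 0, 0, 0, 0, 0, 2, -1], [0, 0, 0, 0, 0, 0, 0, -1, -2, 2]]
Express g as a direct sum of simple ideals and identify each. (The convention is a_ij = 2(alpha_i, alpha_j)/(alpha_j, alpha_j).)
A_6 (sl(7)) ⊕ B_4 (so(9))

The diagram associated to this matrix has two connected components: the simple roots {alpha_1, alpha_3, alpha_4, alpha_5, alpha_6, alpha_7} form a chain of 6 nodes with single edges (A_6), and {alpha_2, alpha_8, alpha_9, alpha_10} form a chain of 4 nodes with a double edge at one end; the terminal node there is the unique short simple root (B_4). A semisimple Lie algebra decomposes uniquely as the direct sum of simple ideals, one per connected component of its Dynkin diagram, so g ≅ A_6 ⊕ B_4 (dimension 48 + 36 = 84).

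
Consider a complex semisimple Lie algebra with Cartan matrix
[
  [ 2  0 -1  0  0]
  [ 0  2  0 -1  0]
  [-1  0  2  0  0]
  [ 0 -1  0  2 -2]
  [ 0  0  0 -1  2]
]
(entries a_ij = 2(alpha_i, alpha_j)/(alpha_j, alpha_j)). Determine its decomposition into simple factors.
A_2 (sl(3)) + B_3 (so(7))

The diagram associated to this matrix has two connected components: the simple roots {alpha_1, alpha_3} form a chain of 2 nodes with single edges (A_2), and {alpha_2, alpha_4, alpha_5} form a chain of 3 nodes with a double edge at one end; the terminal node there is the unique short simple root (B_3). A semisimple Lie algebra decomposes uniquely as the direct sum of simple ideals, one per connected component of its Dynkin diagram, so g ≅ A_2 ⊕ B_3 (dimension 8 + 21 = 29).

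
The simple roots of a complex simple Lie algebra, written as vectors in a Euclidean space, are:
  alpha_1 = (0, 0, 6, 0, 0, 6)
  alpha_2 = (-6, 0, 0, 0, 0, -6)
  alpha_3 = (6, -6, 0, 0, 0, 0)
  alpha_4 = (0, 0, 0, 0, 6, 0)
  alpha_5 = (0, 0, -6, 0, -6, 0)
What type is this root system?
Compute the Cartan integers a_ij = 2(alpha_i, alpha_j)/(alpha_j, alpha_j); the resulting 5x5 Cartan matrix is
[[2, -1, 0, 0, -1], [-1, 2, -1, 0, 0], [0, -1, 2, 0, 0], [0, 0, 0, 2, -1], [-1, 0, 0, -2, 2]].
The roots have two lengths (squared-length ratio 2:1); the short ones are alpha_{4}. The associated Dynkin diagram is a chain of 5 nodes with a double edge at one end; the terminal node there is the unique short simple root (B_5), so the type is B_5 (the algebra so(11)).

type B_5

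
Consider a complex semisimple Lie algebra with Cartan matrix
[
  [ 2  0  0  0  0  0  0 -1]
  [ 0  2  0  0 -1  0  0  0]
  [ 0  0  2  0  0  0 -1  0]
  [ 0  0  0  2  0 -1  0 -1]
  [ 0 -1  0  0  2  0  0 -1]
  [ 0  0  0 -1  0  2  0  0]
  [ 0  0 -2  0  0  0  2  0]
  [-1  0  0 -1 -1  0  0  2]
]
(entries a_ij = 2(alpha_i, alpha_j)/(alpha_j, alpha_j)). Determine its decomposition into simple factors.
The diagram associated to this matrix has two connected components: the simple roots {alpha_3, alpha_7} form a chain of 2 nodes with a double edge at one end; the terminal node there is the unique short simple root (B_2), and {alpha_1, alpha_2, alpha_4, alpha_5, alpha_6, alpha_8} form a chain of 5 nodes with one extra node attached to the third node from one end (E_6). A semisimple Lie algebra decomposes uniquely as the direct sum of simple ideals, one per connected component of its Dynkin diagram, so g ≅ B_2 ⊕ E_6 (dimension 10 + 78 = 88).

B_2 (so(5)) + E_6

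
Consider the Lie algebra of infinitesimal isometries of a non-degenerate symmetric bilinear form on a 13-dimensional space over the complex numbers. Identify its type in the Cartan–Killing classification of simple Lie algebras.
B_6 (so(13))

This is so(13) with 13 odd, which has dimension 13(13-1)/2 = 78 and rank (13-1)/2 = 6. In the classification of classical Lie algebras, the orthogonal algebra so(2n+1) in an odd number of variables has type B_n; here n = 6, so the Dynkin diagram is a chain of 6 nodes with a double edge at one end; the terminal node there is the unique short simple root (B_6). Hence the type is B_6.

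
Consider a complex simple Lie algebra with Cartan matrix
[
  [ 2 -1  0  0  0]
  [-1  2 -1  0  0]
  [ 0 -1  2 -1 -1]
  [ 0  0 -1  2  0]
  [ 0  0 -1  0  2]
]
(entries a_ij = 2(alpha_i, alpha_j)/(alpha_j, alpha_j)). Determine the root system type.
D5

The matrix has rank 5 with 2's on the diagonal. Reading the off-diagonal entries as Dynkin edges (a single edge where a_ij = a_ji = -1; a double or triple edge where a_ij * a_ji = 2 or 3), the diagram is a chain of 3 nodes with a fork of two nodes at one end (D_5). One simple-root ordering that puts it in standard form is (alpha_1, alpha_2, alpha_3, alpha_5, alpha_4). So the algebra is type D_5, i.e. so(10).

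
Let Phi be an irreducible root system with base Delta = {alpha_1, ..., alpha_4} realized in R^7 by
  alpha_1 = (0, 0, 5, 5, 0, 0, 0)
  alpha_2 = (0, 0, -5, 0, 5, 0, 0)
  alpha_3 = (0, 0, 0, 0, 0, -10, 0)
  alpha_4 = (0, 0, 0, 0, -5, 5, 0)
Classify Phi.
type C_4

Compute the Cartan integers a_ij = 2(alpha_i, alpha_j)/(alpha_j, alpha_j); the resulting 4x4 Cartan matrix is
[[2, -1, 0, 0], [-1, 2, 0, -1], [0, 0, 2, -2], [0, -1, -1, 2]].
The roots have two lengths (squared-length ratio 2:1); the short ones are alpha_{1,2,4}. The associated Dynkin diagram is a chain of 4 nodes with a double edge at one end; the terminal node there is the unique long simple root (C_4), so the type is C_4 (the algebra sp(8)).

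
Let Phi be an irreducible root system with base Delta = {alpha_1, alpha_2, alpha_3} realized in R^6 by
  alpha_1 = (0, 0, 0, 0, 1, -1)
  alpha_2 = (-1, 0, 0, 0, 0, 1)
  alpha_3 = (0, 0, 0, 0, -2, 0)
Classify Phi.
Compute the Cartan integers a_ij = 2(alpha_i, alpha_j)/(alpha_j, alpha_j); the resulting 3x3 Cartan matrix is
[[2, -1, -1], [-1, 2, 0], [-2, 0, 2]].
The roots have two lengths (squared-length ratio 2:1); the short ones are alpha_{1,2}. The associated Dynkin diagram is a chain of 3 nodes with a double edge at one end; the terminal node there is the unique long simple root (C_3), so the type is C_3 (the algebra sp(6)).

C_3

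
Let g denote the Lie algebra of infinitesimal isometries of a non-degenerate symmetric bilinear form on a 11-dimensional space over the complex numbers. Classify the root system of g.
B_5

This is so(11) with 11 odd, which has dimension 11(11-1)/2 = 55 and rank (11-1)/2 = 5. In the classification of classical Lie algebras, the orthogonal algebra so(2n+1) in an odd number of variables has type B_n; here n = 5, so the Dynkin diagram is a chain of 5 nodes with a double edge at one end; the terminal node there is the unique short simple root (B_5). Hence the type is B_5.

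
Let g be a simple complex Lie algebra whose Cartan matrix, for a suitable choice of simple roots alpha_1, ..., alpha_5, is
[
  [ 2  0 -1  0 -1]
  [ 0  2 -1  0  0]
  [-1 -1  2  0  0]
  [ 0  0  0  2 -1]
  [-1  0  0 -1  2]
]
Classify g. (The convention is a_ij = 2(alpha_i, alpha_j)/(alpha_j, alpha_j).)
The matrix has rank 5 with 2's on the diagonal. Reading the off-diagonal entries as Dynkin edges (a single edge where a_ij = a_ji = -1; a double or triple edge where a_ij * a_ji = 2 or 3), the diagram is a chain of 5 nodes with single edges (A_5). One simple-root ordering that puts it in standard form is (alpha_2, alpha_3, alpha_1, alpha_5, alpha_4). So the algebra is type A_5, i.e. sl(6).

type A_5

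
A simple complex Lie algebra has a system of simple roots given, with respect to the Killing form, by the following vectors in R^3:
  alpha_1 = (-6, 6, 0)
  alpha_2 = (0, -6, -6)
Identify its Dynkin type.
Compute the Cartan integers a_ij = 2(alpha_i, alpha_j)/(alpha_j, alpha_j); the resulting 2x2 Cartan matrix is
[[2, -1], [-1, 2]].
All simple roots have the same length, so the diagram is simply laced. The associated Dynkin diagram is a chain of 2 nodes with single edges (A_2), so the type is A_2 (the algebra sl(3)).

type A_2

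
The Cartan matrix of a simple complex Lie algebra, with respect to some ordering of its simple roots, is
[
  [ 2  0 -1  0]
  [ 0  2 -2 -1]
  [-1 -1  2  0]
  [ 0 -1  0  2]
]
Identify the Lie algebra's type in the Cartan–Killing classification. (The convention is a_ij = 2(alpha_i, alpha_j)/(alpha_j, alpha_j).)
F4

The matrix has rank 4 with 2's on the diagonal. Reading the off-diagonal entries as Dynkin edges (a single edge where a_ij = a_ji = -1; a double or triple edge where a_ij * a_ji = 2 or 3), the diagram is a chain of 4 nodes with a double edge between the middle two (F_4). One simple-root ordering that puts it in standard form is (alpha_4, alpha_2, alpha_3, alpha_1). So the algebra is type F_4.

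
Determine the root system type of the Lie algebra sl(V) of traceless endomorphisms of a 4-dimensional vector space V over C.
A3

This is sl(4), which has dimension 4^2 - 1 = 15 and rank 4 - 1 = 3 (a Cartan subalgebra is the diagonal traceless matrices). In the classification of classical Lie algebras, the special linear algebra sl(n+1) has type A_n; here n = 3, so the Dynkin diagram is a chain of 3 nodes with single edges (A_3). Hence the type is A_3.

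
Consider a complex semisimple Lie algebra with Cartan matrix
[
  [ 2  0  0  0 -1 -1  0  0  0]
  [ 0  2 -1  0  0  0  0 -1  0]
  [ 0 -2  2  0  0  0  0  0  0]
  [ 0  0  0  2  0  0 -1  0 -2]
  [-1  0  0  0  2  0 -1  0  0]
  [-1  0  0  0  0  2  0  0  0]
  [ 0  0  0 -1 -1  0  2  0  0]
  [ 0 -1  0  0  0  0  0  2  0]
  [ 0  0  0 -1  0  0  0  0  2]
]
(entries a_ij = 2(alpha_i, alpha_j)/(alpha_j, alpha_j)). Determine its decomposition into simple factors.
B_6 ⊕ C_3

The diagram associated to this matrix has two connected components: the simple roots {alpha_1, alpha_4, alpha_5, alpha_6, alpha_7, alpha_9} form a chain of 6 nodes with a double edge at one end; the terminal node there is the unique short simple root (B_6), and {alpha_2, alpha_3, alpha_8} form a chain of 3 nodes with a double edge at one end; the terminal node there is the unique long simple root (C_3). A semisimple Lie algebra decomposes uniquely as the direct sum of simple ideals, one per connected component of its Dynkin diagram, so g ≅ B_6 ⊕ C_3 (dimension 78 + 21 = 99).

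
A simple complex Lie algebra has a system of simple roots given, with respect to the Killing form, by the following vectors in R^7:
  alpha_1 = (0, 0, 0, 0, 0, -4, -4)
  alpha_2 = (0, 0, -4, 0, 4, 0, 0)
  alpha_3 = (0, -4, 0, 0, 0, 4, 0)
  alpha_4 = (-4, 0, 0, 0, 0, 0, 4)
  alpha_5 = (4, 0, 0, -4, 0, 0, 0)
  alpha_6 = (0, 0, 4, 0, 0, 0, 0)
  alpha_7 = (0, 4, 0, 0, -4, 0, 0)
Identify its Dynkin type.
Compute the Cartan integers a_ij = 2(alpha_i, alpha_j)/(alpha_j, alpha_j); the resulting 7x7 Cartan matrix is
[[2, 0, -1, -1, 0, 0, 0], [0, 2, 0, 0, 0, -2, -1], [-1, 0, 2, 0, 0, 0, -1], [-1, 0, 0, 2, -1, 0, 0], [0, 0, 0, -1, 2, 0, 0], [0, -1, 0, 0, 0, 2, 0], [0, -1, -1, 0, 0, 0, 2]].
The roots have two lengths (squared-length ratio 2:1); the short ones are alpha_{6}. The associated Dynkin diagram is a chain of 7 nodes with a double edge at one end; the terminal node there is the unique short simple root (B_7), so the type is B_7 (the algebra so(15)).

B7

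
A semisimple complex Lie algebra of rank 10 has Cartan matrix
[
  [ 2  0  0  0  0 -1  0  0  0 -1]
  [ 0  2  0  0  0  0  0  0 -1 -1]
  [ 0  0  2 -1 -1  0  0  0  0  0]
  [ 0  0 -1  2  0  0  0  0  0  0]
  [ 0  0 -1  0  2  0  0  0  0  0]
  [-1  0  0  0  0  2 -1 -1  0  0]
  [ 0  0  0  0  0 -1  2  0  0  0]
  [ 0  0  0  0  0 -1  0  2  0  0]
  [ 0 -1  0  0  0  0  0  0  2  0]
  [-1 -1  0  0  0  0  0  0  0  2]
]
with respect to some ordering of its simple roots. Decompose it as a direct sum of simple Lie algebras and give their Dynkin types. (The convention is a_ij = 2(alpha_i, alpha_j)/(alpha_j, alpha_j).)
The diagram associated to this matrix has two connected components: the simple roots {alpha_3, alpha_4, alpha_5} form a chain of 3 nodes with single edges (A_3), and {alpha_1, alpha_2, alpha_6, alpha_7, alpha_8, alpha_9, alpha_10} form a chain of 5 nodes with a fork of two nodes at one end (D_7). A semisimple Lie algebra decomposes uniquely as the direct sum of simple ideals, one per connected component of its Dynkin diagram, so g ≅ A_3 ⊕ D_7 (dimension 15 + 91 = 106).

A3 ⊕ D7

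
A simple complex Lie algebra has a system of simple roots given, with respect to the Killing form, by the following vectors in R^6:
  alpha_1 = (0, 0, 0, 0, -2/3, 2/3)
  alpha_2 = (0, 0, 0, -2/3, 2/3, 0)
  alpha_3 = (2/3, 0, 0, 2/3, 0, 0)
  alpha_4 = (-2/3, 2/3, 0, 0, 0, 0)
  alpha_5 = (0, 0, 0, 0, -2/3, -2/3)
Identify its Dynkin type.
D_5 (so(10))

Compute the Cartan integers a_ij = 2(alpha_i, alpha_j)/(alpha_j, alpha_j); the resulting 5x5 Cartan matrix is
[[2, -1, 0, 0, 0], [-1, 2, -1, 0, -1], [0, -1, 2, -1, 0], [0, 0, -1, 2, 0], [0, -1, 0, 0, 2]].
All simple roots have the same length, so the diagram is simply laced. The associated Dynkin diagram is a chain of 3 nodes with a fork of two nodes at one end (D_5), so the type is D_5 (the algebra so(10)).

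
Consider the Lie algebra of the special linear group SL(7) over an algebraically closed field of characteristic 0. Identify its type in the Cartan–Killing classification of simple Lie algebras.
A_6 (sl(7))

This is sl(7), which has dimension 7^2 - 1 = 48 and rank 7 - 1 = 6 (a Cartan subalgebra is the diagonal traceless matrices). In the classification of classical Lie algebras, the special linear algebra sl(n+1) has type A_n; here n = 6, so the Dynkin diagram is a chain of 6 nodes with single edges (A_6). Hence the type is A_6.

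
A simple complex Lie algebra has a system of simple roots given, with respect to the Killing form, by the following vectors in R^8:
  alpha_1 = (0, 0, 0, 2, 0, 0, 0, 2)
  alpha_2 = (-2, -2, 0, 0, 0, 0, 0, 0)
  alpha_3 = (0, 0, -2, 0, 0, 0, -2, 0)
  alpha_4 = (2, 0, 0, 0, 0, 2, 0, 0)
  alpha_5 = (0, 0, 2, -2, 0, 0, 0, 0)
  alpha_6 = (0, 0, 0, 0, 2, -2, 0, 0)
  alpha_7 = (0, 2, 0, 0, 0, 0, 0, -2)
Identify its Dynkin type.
Compute the Cartan integers a_ij = 2(alpha_i, alpha_j)/(alpha_j, alpha_j); the resulting 7x7 Cartan matrix is
[[2, 0, 0, 0, -1, 0, -1], [0, 2, 0, -1, 0, 0, -1], [0, 0, 2, 0, -1, 0, 0], [0, -1, 0, 2, 0, -1, 0], [-1, 0, -1, 0, 2, 0, 0], [0, 0, 0, -1, 0, 2, 0], [-1, -1, 0, 0, 0, 0, 2]].
All simple roots have the same length, so the diagram is simply laced. The associated Dynkin diagram is a chain of 7 nodes with single edges (A_7), so the type is A_7 (the algebra sl(8)).

A_7 (sl(8))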